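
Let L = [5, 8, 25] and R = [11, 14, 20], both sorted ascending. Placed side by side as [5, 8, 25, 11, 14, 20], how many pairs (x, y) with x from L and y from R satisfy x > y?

Split inversions: 3

Take each right-half value and tally the left-half values above it:
r = 11: 25 → 1
r = 14: 25 → 1
r = 20: 25 → 1
Cross-inversions: 1 + 1 + 1 = 3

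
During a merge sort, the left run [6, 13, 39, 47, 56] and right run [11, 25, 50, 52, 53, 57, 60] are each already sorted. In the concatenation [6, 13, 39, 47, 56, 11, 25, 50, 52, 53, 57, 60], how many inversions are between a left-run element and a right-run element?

10

For each element r of the right run, count left-run elements greater than r:
r = 11: 13, 39, 47, 56 → 4
r = 25: 39, 47, 56 → 3
r = 50: 56 → 1
r = 52: 56 → 1
r = 53: 56 → 1
r = 57: none → 0
r = 60: none → 0
Cross-inversions: 4 + 3 + 1 + 1 + 1 + 0 + 0 = 10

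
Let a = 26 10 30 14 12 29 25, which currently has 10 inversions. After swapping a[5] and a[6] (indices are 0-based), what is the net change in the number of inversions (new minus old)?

-1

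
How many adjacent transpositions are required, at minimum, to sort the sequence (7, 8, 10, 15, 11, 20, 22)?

1 swap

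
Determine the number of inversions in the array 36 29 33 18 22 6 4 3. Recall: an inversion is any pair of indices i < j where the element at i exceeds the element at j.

Count, for each position, how many later elements it exceeds:
36 → 29, 33, 18, 22, 6, 4, 3 → 7
29 → 18, 22, 6, 4, 3 → 5
33 → 18, 22, 6, 4, 3 → 5
18 → 6, 4, 3 → 3
22 → 6, 4, 3 → 3
6 → 4, 3 → 2
4 → 3 → 1
3 → none → 0
Sum: 7 + 5 + 5 + 3 + 3 + 2 + 1 + 0 = 26

26 inversions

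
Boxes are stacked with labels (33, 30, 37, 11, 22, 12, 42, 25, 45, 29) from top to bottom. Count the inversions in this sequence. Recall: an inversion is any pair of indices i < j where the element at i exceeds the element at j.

Sweep left to right; for each value list the smaller values that follow it:
33 → 30, 11, 22, 12, 25, 29 → 6
30 → 11, 22, 12, 25, 29 → 5
37 → 11, 22, 12, 25, 29 → 5
11 → none → 0
22 → 12 → 1
12 → none → 0
42 → 25, 29 → 2
25 → none → 0
45 → 29 → 1
29 → none → 0
Sum: 6 + 5 + 5 + 0 + 1 + 0 + 2 + 0 + 1 + 0 = 20

20 out-of-order pairs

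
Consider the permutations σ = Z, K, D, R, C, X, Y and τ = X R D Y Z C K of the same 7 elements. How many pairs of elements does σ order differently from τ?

14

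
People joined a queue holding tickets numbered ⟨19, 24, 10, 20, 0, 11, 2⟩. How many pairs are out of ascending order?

Inversions: 15

For each element, count later entries that are smaller:
19 → 10, 0, 11, 2 → 4
24 → 10, 20, 0, 11, 2 → 5
10 → 0, 2 → 2
20 → 0, 11, 2 → 3
0 → none → 0
11 → 2 → 1
2 → none → 0
Sum: 4 + 5 + 2 + 3 + 0 + 1 + 0 = 15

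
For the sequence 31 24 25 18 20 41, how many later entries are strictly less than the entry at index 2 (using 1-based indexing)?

The element at index 2 is 24.
Elements after it: 25, 18, 20, 41
Those smaller than 24: 18, 20

2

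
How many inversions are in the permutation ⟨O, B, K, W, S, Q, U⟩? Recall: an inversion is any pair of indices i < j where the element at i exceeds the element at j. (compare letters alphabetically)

6

Inversion pairs (indices are 1-based):
(1,2): O > B
(1,3): O > K
(4,5): W > S
(4,6): W > Q
(4,7): W > U
(5,6): S > Q
That's 6 pairs.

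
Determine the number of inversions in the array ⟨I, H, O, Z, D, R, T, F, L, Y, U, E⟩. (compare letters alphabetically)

For each element, count later entries that are smaller:
I → H, D, F, E → 4
H → D, F, E → 3
O → D, F, L, E → 4
Z → D, R, T, F, L, Y, U, E → 8
D → none → 0
R → F, L, E → 3
T → F, L, E → 3
F → E → 1
L → E → 1
Y → U, E → 2
U → E → 1
E → none → 0
Sum: 4 + 3 + 4 + 8 + 0 + 3 + 3 + 1 + 1 + 2 + 1 + 0 = 30

30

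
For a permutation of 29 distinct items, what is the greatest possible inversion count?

406

A reversed (strictly descending) arrangement makes every pair an inversion, giving C(29, 2) inversions.
C(29, 2) = 29·28/2 = 406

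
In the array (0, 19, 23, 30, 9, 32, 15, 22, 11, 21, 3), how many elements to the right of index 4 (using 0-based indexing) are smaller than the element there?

1

The element at index 4 is 9.
Elements after it: 32, 15, 22, 11, 21, 3
Those smaller than 9: 3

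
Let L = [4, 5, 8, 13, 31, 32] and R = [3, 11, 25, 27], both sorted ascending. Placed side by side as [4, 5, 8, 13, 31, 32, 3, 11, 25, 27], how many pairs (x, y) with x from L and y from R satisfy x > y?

Count, for every r in R, how many entries of L exceed r:
r = 3: 4, 5, 8, 13, 31, 32 → 6
r = 11: 13, 31, 32 → 3
r = 25: 31, 32 → 2
r = 27: 31, 32 → 2
Cross-inversions: 6 + 3 + 2 + 2 = 13

13 split inversions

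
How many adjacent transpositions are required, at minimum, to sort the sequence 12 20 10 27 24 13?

Adjacent swaps: 6

Minimum adjacent swaps = number of inversions (each swap of adjacent out-of-order elements removes one inversion and no swap can remove more).
Count inversions — for each element, later elements that are smaller:
12: 10 → 1
20: 10, 13 → 2
10: none → 0
27: 24, 13 → 2
24: 13 → 1
13: none → 0
Total inversions: 1 + 2 + 0 + 2 + 1 + 0 = 6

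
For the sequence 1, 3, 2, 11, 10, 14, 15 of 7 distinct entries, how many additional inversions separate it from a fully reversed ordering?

19

Maximum inversions for 7 distinct elements is C(7, 2) = 7·6/2 = 21.
Current inversions — for each element, count later smaller elements:
1: 0
3: 1
2: 0
11: 1
10: 0
14: 0
15: 0
Current total: 0 + 1 + 0 + 1 + 0 + 0 + 0 = 2
Shortfall: 21 − 2 = 19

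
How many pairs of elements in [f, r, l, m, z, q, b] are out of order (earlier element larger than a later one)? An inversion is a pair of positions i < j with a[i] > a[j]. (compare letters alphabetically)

10

Element-by-element contributions:
f: 1
r: 4
l: 1
m: 1
z: 2
q: 1
b: 0
Sum: 1 + 4 + 1 + 1 + 2 + 1 + 0 = 10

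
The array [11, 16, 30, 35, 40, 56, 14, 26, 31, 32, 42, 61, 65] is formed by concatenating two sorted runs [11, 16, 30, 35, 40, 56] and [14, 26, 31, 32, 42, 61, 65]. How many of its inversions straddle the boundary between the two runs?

Take each right-half value and tally the left-half values above it:
r = 14: 16, 30, 35, 40, 56 → 5
r = 26: 30, 35, 40, 56 → 4
r = 31: 35, 40, 56 → 3
r = 32: 35, 40, 56 → 3
r = 42: 56 → 1
r = 61: none → 0
r = 65: none → 0
Cross-inversions: 5 + 4 + 3 + 3 + 1 + 0 + 0 = 16

16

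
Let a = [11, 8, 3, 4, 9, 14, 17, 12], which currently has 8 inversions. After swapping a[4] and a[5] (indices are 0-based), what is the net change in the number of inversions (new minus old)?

Positions 4 and 5 hold 9 and 14; after swapping, the array is [11, 8, 3, 4, 14, 9, 17, 12].
Element-by-element contributions:
11 → 8, 3, 4, 9 → 4
8 → 3, 4 → 2
3 → none → 0
4 → none → 0
14 → 9, 12 → 2
9 → none → 0
17 → 12 → 1
12 → none → 0
Sum: 4 + 2 + 0 + 0 + 2 + 0 + 1 + 0 = 9
Change: 9 − 8 = +1

+1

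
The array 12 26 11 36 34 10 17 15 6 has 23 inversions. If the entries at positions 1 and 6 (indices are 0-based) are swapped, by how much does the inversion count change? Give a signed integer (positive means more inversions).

-1

Positions 1 and 6 hold 26 and 17; after swapping, the array is [12, 17, 11, 36, 34, 10, 26, 15, 6].
Count, for each position, how many later elements it exceeds:
12 → 11, 10, 6 → 3
17 → 11, 10, 15, 6 → 4
11 → 10, 6 → 2
36 → 34, 10, 26, 15, 6 → 5
34 → 10, 26, 15, 6 → 4
10 → 6 → 1
26 → 15, 6 → 2
15 → 6 → 1
6 → none → 0
Sum: 3 + 4 + 2 + 5 + 4 + 1 + 2 + 1 + 0 = 22
Change: 22 − 23 = -1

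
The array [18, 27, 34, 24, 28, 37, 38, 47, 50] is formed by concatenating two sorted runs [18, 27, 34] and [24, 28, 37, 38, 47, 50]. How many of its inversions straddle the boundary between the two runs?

Take each right-half value and tally the left-half values above it:
r = 24: 27, 34 → 2
r = 28: 34 → 1
r = 37: none → 0
r = 38: none → 0
r = 47: none → 0
r = 50: none → 0
Cross-inversions: 2 + 1 + 0 + 0 + 0 + 0 = 3

3 cross-inversions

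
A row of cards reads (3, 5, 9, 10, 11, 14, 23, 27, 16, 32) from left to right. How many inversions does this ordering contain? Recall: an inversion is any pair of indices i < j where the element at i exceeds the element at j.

Element-by-element contributions:
3 → none → 0
5 → none → 0
9 → none → 0
10 → none → 0
11 → none → 0
14 → none → 0
23 → 16 → 1
27 → 16 → 1
16 → none → 0
32 → none → 0
Sum: 0 + 0 + 0 + 0 + 0 + 0 + 1 + 1 + 0 + 0 = 2

2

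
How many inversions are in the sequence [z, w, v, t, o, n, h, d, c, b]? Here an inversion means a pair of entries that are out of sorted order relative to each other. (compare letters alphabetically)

Element-by-element contributions:
z → w, v, t, o, n, h, d, c, b → 9
w → v, t, o, n, h, d, c, b → 8
v → t, o, n, h, d, c, b → 7
t → o, n, h, d, c, b → 6
o → n, h, d, c, b → 5
n → h, d, c, b → 4
h → d, c, b → 3
d → c, b → 2
c → b → 1
b → none → 0
Sum: 9 + 8 + 7 + 6 + 5 + 4 + 3 + 2 + 1 + 0 = 45

45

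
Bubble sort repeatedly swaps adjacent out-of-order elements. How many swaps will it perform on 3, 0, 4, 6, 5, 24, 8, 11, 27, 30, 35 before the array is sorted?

4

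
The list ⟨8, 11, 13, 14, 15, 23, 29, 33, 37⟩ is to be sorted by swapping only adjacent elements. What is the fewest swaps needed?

0

The minimum number of adjacent swaps to sort an array equals its inversion count, since every such swap removes exactly one inversion.
Count inversions — for each element, later elements that are smaller:
8: none → 0
11: none → 0
13: none → 0
14: none → 0
15: none → 0
23: none → 0
29: none → 0
33: none → 0
37: none → 0
Total inversions: 0 + 0 + 0 + 0 + 0 + 0 + 0 + 0 + 0 = 0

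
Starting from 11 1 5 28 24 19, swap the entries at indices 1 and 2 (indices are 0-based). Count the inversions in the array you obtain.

Positions 1 and 2 hold 1 and 5; after swapping, the array is [11, 5, 1, 28, 24, 19].
Count, for each position, how many later elements it exceeds:
11: 2
5: 1
1: 0
28: 2
24: 1
19: 0
Sum: 2 + 1 + 0 + 2 + 1 + 0 = 6

6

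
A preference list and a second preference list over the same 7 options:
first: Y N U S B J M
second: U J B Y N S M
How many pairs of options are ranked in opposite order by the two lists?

9

Assign each item its position (1..7) in the first ordering, then rewrite the second ordering as that position sequence:
positions: Y→1, N→2, U→3, S→4, B→5, J→6, M→7
second ordering as positions: [3, 6, 5, 1, 2, 4, 7]
Discordant pairs = inversions in this position sequence.
3: 1, 2 → 2
6: 5, 1, 2, 4 → 4
5: 1, 2, 4 → 3
1: 0
2: 0
4: 0
7: 0
Total: 2 + 4 + 3 + 0 + 0 + 0 + 0 = 9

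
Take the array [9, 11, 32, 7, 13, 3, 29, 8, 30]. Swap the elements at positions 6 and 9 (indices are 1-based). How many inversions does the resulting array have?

21

Positions 6 and 9 hold 3 and 30; after swapping, the array is [9, 11, 32, 7, 13, 30, 29, 8, 3].
Count, for each position, how many later elements it exceeds:
9: 3
11: 3
32: 6
7: 1
13: 2
30: 3
29: 2
8: 1
3: 0
Sum: 3 + 3 + 6 + 1 + 2 + 3 + 2 + 1 + 0 = 21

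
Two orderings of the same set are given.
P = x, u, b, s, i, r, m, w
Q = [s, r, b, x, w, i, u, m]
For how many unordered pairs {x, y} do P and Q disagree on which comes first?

13 disagreeing pairs

Assign each item its position (1..8) in the first ordering, then rewrite the second ordering as that position sequence:
positions: x→1, u→2, b→3, s→4, i→5, r→6, m→7, w→8
second ordering as positions: [4, 6, 3, 1, 8, 5, 2, 7]
Discordant pairs = inversions in this position sequence.
4: 3, 1, 2 → 3
6: 3, 1, 5, 2 → 4
3: 1, 2 → 2
1: 0
8: 5, 2, 7 → 3
5: 2 → 1
2: 0
7: 0
Total: 3 + 4 + 2 + 0 + 3 + 1 + 0 + 0 = 13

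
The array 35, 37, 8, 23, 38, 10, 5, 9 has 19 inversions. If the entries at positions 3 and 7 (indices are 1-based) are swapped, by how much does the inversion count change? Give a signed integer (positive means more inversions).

Positions 3 and 7 hold 8 and 5; after swapping, the array is [35, 37, 5, 23, 38, 10, 8, 9].
For each element, count later entries that are smaller:
35: 5
37: 5
5: 0
23: 3
38: 3
10: 2
8: 0
9: 0
Sum: 5 + 5 + 0 + 3 + 3 + 2 + 0 + 0 = 18
Change: 18 − 19 = -1

-1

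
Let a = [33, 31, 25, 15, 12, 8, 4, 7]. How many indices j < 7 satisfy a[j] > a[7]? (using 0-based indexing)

6

The element at index 7 is 7.
Elements before it: 33, 31, 25, 15, 12, 8, 4
Those larger than 7: 33, 31, 25, 15, 12, 8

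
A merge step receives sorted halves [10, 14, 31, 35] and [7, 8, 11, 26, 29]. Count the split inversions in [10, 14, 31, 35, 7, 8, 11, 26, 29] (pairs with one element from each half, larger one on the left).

Take each right-half value and tally the left-half values above it:
r = 7: 10, 14, 31, 35 → 4
r = 8: 10, 14, 31, 35 → 4
r = 11: 14, 31, 35 → 3
r = 26: 31, 35 → 2
r = 29: 31, 35 → 2
Cross-inversions: 4 + 4 + 3 + 2 + 2 = 15

15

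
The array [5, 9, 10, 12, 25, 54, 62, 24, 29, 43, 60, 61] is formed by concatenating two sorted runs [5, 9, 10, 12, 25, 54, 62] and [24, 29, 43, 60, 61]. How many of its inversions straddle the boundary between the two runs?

Take each right-half value and tally the left-half values above it:
r = 24: 25, 54, 62 → 3
r = 29: 54, 62 → 2
r = 43: 54, 62 → 2
r = 60: 62 → 1
r = 61: 62 → 1
Cross-inversions: 3 + 2 + 2 + 1 + 1 = 9

9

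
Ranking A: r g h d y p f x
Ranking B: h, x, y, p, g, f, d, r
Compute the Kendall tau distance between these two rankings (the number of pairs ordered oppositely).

Discordant pairs: 18

Assign each item its position (1..8) in the first ordering, then rewrite the second ordering as that position sequence:
positions: r→1, g→2, h→3, d→4, y→5, p→6, f→7, x→8
second ordering as positions: [3, 8, 5, 6, 2, 7, 4, 1]
Discordant pairs = inversions in this position sequence.
3: 2, 1 → 2
8: 5, 6, 2, 7, 4, 1 → 6
5: 2, 4, 1 → 3
6: 2, 4, 1 → 3
2: 1 → 1
7: 4, 1 → 2
4: 1 → 1
1: 0
Total: 2 + 6 + 3 + 3 + 1 + 2 + 1 + 0 = 18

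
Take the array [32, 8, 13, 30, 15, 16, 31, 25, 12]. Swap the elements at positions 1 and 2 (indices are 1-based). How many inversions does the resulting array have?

Positions 1 and 2 hold 32 and 8; after swapping, the array is [8, 32, 13, 30, 15, 16, 31, 25, 12].
Count, for each position, how many later elements it exceeds:
8: 0
32: 7
13: 1
30: 4
15: 1
16: 1
31: 2
25: 1
12: 0
Sum: 0 + 7 + 1 + 4 + 1 + 1 + 2 + 1 + 0 = 17

17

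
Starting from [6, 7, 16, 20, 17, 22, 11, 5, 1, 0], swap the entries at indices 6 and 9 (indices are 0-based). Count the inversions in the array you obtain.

24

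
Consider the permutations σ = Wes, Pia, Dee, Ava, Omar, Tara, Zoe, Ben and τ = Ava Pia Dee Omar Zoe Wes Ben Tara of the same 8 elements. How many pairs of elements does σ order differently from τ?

Assign each item its position (1..8) in the first ordering, then rewrite the second ordering as that position sequence:
positions: Wes→1, Pia→2, Dee→3, Ava→4, Omar→5, Tara→6, Zoe→7, Ben→8
second ordering as positions: [4, 2, 3, 5, 7, 1, 8, 6]
Discordant pairs = inversions in this position sequence.
4: 2, 3, 1 → 3
2: 1 → 1
3: 1 → 1
5: 1 → 1
7: 1, 6 → 2
1: 0
8: 6 → 1
6: 0
Total: 3 + 1 + 1 + 1 + 2 + 0 + 1 + 0 = 9

9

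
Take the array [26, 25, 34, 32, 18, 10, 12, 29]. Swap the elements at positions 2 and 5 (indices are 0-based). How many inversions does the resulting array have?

Positions 2 and 5 hold 34 and 10; after swapping, the array is [26, 25, 10, 32, 18, 34, 12, 29].
Sweep left to right; for each value list the smaller values that follow it:
26 → 25, 10, 18, 12 → 4
25 → 10, 18, 12 → 3
10 → none → 0
32 → 18, 12, 29 → 3
18 → 12 → 1
34 → 12, 29 → 2
12 → none → 0
29 → none → 0
Sum: 4 + 3 + 0 + 3 + 1 + 2 + 0 + 0 = 13

13 inversions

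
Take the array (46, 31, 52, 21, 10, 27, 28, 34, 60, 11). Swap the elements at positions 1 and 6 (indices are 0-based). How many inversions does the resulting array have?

Positions 1 and 6 hold 31 and 28; after swapping, the array is [46, 28, 52, 21, 10, 27, 31, 34, 60, 11].
Count, for each position, how many later elements it exceeds:
46 → 28, 21, 10, 27, 31, 34, 11 → 7
28 → 21, 10, 27, 11 → 4
52 → 21, 10, 27, 31, 34, 11 → 6
21 → 10, 11 → 2
10 → none → 0
27 → 11 → 1
31 → 11 → 1
34 → 11 → 1
60 → 11 → 1
11 → none → 0
Sum: 7 + 4 + 6 + 2 + 0 + 1 + 1 + 1 + 1 + 0 = 23

23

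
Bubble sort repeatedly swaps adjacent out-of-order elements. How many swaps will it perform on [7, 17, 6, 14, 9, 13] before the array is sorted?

Each adjacent swap fixes exactly one inversion, so the minimum swap count equals the number of inversions.
Count inversions — for each element, later elements that are smaller:
7: 6 → 1
17: 6, 14, 9, 13 → 4
6: none → 0
14: 9, 13 → 2
9: none → 0
13: none → 0
Total inversions: 1 + 4 + 0 + 2 + 0 + 0 = 7

7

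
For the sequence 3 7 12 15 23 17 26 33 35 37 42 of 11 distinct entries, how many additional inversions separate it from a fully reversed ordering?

54 inversions short

Maximum inversions for 11 distinct elements is C(11, 2) = 11·10/2 = 55.
Current inversions — for each element, count later smaller elements:
3: 0
7: 0
12: 0
15: 0
23: 1
17: 0
26: 0
33: 0
35: 0
37: 0
42: 0
Current total: 0 + 0 + 0 + 0 + 1 + 0 + 0 + 0 + 0 + 0 + 0 = 1
Shortfall: 55 − 1 = 54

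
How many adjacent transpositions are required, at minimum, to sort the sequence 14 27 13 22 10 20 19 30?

Minimum adjacent swaps = number of inversions (each swap of adjacent out-of-order elements removes one inversion and no swap can remove more).
Count inversions — for each element, later elements that are smaller:
14: 13, 10 → 2
27: 13, 22, 10, 20, 19 → 5
13: 10 → 1
22: 10, 20, 19 → 3
10: none → 0
20: 19 → 1
19: none → 0
30: none → 0
Total inversions: 2 + 5 + 1 + 3 + 0 + 1 + 0 + 0 = 12

12 swaps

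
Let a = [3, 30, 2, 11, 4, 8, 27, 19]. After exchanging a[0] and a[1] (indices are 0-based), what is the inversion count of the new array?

There are 11 inversions.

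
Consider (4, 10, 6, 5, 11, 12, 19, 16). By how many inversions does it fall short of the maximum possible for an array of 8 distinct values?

24

Maximum inversions for 8 distinct elements is C(8, 2) = 8·7/2 = 28.
Current inversions — for each element, count later smaller elements:
4: 0
10: 2
6: 1
5: 0
11: 0
12: 0
19: 1
16: 0
Current total: 0 + 2 + 1 + 0 + 0 + 0 + 1 + 0 = 4
Shortfall: 28 − 4 = 24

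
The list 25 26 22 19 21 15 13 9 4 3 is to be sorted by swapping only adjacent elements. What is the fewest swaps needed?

43

The minimum number of adjacent swaps to sort an array equals its inversion count, since every such swap removes exactly one inversion.
Count inversions — for each element, later elements that are smaller:
25: 22, 19, 21, 15, 13, 9, 4, 3 → 8
26: 22, 19, 21, 15, 13, 9, 4, 3 → 8
22: 19, 21, 15, 13, 9, 4, 3 → 7
19: 15, 13, 9, 4, 3 → 5
21: 15, 13, 9, 4, 3 → 5
15: 13, 9, 4, 3 → 4
13: 9, 4, 3 → 3
9: 4, 3 → 2
4: 3 → 1
3: none → 0
Total inversions: 8 + 8 + 7 + 5 + 5 + 4 + 3 + 2 + 1 + 0 = 43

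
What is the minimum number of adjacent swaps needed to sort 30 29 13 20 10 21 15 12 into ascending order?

21

The minimum number of adjacent swaps to sort an array equals its inversion count, since every such swap removes exactly one inversion.
Count inversions — for each element, later elements that are smaller:
30: 29, 13, 20, 10, 21, 15, 12 → 7
29: 13, 20, 10, 21, 15, 12 → 6
13: 10, 12 → 2
20: 10, 15, 12 → 3
10: none → 0
21: 15, 12 → 2
15: 12 → 1
12: none → 0
Total inversions: 7 + 6 + 2 + 3 + 0 + 2 + 1 + 0 = 21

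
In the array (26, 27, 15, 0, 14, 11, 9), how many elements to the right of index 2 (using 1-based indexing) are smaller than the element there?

5

The element at index 2 is 27.
Elements after it: 15, 0, 14, 11, 9
Those smaller than 27: 15, 0, 14, 11, 9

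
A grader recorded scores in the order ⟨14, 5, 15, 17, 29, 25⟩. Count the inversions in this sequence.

Count, for each position, how many later elements it exceeds:
14: 1
5: 0
15: 0
17: 0
29: 1
25: 0
Sum: 1 + 0 + 0 + 0 + 1 + 0 = 2

2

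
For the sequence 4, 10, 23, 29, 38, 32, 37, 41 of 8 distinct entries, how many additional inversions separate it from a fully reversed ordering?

26

Maximum inversions for 8 distinct elements is C(8, 2) = 8·7/2 = 28.
Current inversions — for each element, count later smaller elements:
4: 0
10: 0
23: 0
29: 0
38: 2
32: 0
37: 0
41: 0
Current total: 0 + 0 + 0 + 0 + 2 + 0 + 0 + 0 = 2
Shortfall: 28 − 2 = 26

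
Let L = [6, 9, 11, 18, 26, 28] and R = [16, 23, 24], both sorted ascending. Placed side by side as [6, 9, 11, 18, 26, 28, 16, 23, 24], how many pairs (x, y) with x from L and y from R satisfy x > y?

7 cross-inversions

For each element r of the right run, count left-run elements greater than r:
r = 16: 18, 26, 28 → 3
r = 23: 26, 28 → 2
r = 24: 26, 28 → 2
Cross-inversions: 3 + 2 + 2 = 7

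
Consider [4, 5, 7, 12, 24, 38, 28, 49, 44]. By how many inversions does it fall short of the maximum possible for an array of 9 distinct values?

Maximum inversions for 9 distinct elements is C(9, 2) = 9·8/2 = 36.
Current inversions — for each element, count later smaller elements:
4: 0
5: 0
7: 0
12: 0
24: 0
38: 1
28: 0
49: 1
44: 0
Current total: 0 + 0 + 0 + 0 + 0 + 1 + 0 + 1 + 0 = 2
Shortfall: 36 − 2 = 34

34 inversions short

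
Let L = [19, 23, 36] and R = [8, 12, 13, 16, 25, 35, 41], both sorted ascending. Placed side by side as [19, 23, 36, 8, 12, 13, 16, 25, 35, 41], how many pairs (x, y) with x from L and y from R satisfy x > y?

14

For each element r of the right run, count left-run elements greater than r:
r = 8: 19, 23, 36 → 3
r = 12: 19, 23, 36 → 3
r = 13: 19, 23, 36 → 3
r = 16: 19, 23, 36 → 3
r = 25: 36 → 1
r = 35: 36 → 1
r = 41: none → 0
Cross-inversions: 3 + 3 + 3 + 3 + 1 + 1 + 0 = 14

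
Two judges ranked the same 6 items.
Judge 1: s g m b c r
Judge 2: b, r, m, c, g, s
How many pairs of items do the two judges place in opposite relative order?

There are 12 discordant pairs.

Assign each item its position (1..6) in the first ordering, then rewrite the second ordering as that position sequence:
positions: s→1, g→2, m→3, b→4, c→5, r→6
second ordering as positions: [4, 6, 3, 5, 2, 1]
Discordant pairs = inversions in this position sequence.
4: 3, 2, 1 → 3
6: 3, 5, 2, 1 → 4
3: 2, 1 → 2
5: 2, 1 → 2
2: 1 → 1
1: 0
Total: 3 + 4 + 2 + 2 + 1 + 0 = 12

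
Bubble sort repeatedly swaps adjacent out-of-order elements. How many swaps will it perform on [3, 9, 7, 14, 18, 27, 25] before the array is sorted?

2

Each adjacent swap fixes exactly one inversion, so the minimum swap count equals the number of inversions.
Count inversions — for each element, later elements that are smaller:
3: none → 0
9: 7 → 1
7: none → 0
14: none → 0
18: none → 0
27: 25 → 1
25: none → 0
Total inversions: 0 + 1 + 0 + 0 + 0 + 1 + 0 = 2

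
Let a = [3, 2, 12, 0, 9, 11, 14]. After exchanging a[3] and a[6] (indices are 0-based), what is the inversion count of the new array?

Positions 3 and 6 hold 0 and 14; after swapping, the array is [3, 2, 12, 14, 9, 11, 0].
Element-by-element contributions:
3: 2
2: 1
12: 3
14: 3
9: 1
11: 1
0: 0
Sum: 2 + 1 + 3 + 3 + 1 + 1 + 0 = 11

Inversions: 11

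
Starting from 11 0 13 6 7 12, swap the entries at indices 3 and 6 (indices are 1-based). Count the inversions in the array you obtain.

Positions 3 and 6 hold 13 and 12; after swapping, the array is [11, 0, 12, 6, 7, 13].
Count, for each position, how many later elements it exceeds:
11: 3
0: 0
12: 2
6: 0
7: 0
13: 0
Sum: 3 + 0 + 2 + 0 + 0 + 0 = 5

5 inversions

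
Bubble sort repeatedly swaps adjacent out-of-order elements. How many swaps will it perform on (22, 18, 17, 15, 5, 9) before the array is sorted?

14

The minimum number of adjacent swaps to sort an array equals its inversion count, since every such swap removes exactly one inversion.
Count inversions — for each element, later elements that are smaller:
22: 18, 17, 15, 5, 9 → 5
18: 17, 15, 5, 9 → 4
17: 15, 5, 9 → 3
15: 5, 9 → 2
5: none → 0
9: none → 0
Total inversions: 5 + 4 + 3 + 2 + 0 + 0 = 14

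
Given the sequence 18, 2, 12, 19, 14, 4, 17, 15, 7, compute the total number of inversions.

Inversions: 19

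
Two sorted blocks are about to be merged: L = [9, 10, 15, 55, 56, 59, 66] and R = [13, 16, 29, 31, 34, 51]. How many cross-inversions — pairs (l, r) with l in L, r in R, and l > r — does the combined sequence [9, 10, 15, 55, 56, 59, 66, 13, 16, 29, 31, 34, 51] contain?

25 cross-inversions

For each element r of the right run, count left-run elements greater than r:
r = 13: 15, 55, 56, 59, 66 → 5
r = 16: 55, 56, 59, 66 → 4
r = 29: 55, 56, 59, 66 → 4
r = 31: 55, 56, 59, 66 → 4
r = 34: 55, 56, 59, 66 → 4
r = 51: 55, 56, 59, 66 → 4
Cross-inversions: 5 + 4 + 4 + 4 + 4 + 4 = 25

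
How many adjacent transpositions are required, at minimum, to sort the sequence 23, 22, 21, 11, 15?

9

The minimum number of adjacent swaps to sort an array equals its inversion count, since every such swap removes exactly one inversion.
Count inversions — for each element, later elements that are smaller:
23: 22, 21, 11, 15 → 4
22: 21, 11, 15 → 3
21: 11, 15 → 2
11: none → 0
15: none → 0
Total inversions: 4 + 3 + 2 + 0 + 0 = 9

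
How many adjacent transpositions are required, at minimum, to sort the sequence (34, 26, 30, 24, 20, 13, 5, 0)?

The minimum number of adjacent swaps to sort an array equals its inversion count, since every such swap removes exactly one inversion.
Count inversions — for each element, later elements that are smaller:
34: 26, 30, 24, 20, 13, 5, 0 → 7
26: 24, 20, 13, 5, 0 → 5
30: 24, 20, 13, 5, 0 → 5
24: 20, 13, 5, 0 → 4
20: 13, 5, 0 → 3
13: 5, 0 → 2
5: 0 → 1
0: none → 0
Total inversions: 7 + 5 + 5 + 4 + 3 + 2 + 1 + 0 = 27

27 swaps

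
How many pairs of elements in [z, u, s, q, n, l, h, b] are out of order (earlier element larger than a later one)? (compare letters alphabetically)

For each element, count later entries that are smaller:
z: 7
u: 6
s: 5
q: 4
n: 3
l: 2
h: 1
b: 0
Sum: 7 + 6 + 5 + 4 + 3 + 2 + 1 + 0 = 28

There are 28 inversions.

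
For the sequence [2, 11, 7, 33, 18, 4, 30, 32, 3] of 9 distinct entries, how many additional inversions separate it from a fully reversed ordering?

21 inversions short

Maximum inversions for 9 distinct elements is C(9, 2) = 9·8/2 = 36.
Current inversions — for each element, count later smaller elements:
2: 0
11: 3
7: 2
33: 5
18: 2
4: 1
30: 1
32: 1
3: 0
Current total: 0 + 3 + 2 + 5 + 2 + 1 + 1 + 1 + 0 = 15
Shortfall: 36 − 15 = 21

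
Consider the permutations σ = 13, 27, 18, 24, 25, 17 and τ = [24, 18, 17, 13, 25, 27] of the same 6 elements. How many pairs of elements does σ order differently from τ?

9

Assign each item its position (1..6) in the first ordering, then rewrite the second ordering as that position sequence:
positions: 13→1, 27→2, 18→3, 24→4, 25→5, 17→6
second ordering as positions: [4, 3, 6, 1, 5, 2]
Discordant pairs = inversions in this position sequence.
4: 3, 1, 2 → 3
3: 1, 2 → 2
6: 1, 5, 2 → 3
1: 0
5: 2 → 1
2: 0
Total: 3 + 2 + 3 + 0 + 1 + 0 = 9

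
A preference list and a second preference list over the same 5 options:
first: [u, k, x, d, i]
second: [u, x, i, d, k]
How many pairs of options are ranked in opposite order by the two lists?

Assign each item its position (1..5) in the first ordering, then rewrite the second ordering as that position sequence:
positions: u→1, k→2, x→3, d→4, i→5
second ordering as positions: [1, 3, 5, 4, 2]
Discordant pairs = inversions in this position sequence.
1: 0
3: 2 → 1
5: 4, 2 → 2
4: 2 → 1
2: 0
Total: 0 + 1 + 2 + 1 + 0 = 4

Pairs: 4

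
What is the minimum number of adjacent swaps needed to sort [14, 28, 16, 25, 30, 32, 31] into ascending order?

3

Each adjacent swap fixes exactly one inversion, so the minimum swap count equals the number of inversions.
Count inversions — for each element, later elements that are smaller:
14: none → 0
28: 16, 25 → 2
16: none → 0
25: none → 0
30: none → 0
32: 31 → 1
31: none → 0
Total inversions: 0 + 2 + 0 + 0 + 0 + 1 + 0 = 3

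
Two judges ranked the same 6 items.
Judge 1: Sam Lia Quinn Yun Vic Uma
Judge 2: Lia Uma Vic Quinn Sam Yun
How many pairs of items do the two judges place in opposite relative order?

9

Assign each item its position (1..6) in the first ordering, then rewrite the second ordering as that position sequence:
positions: Sam→1, Lia→2, Quinn→3, Yun→4, Vic→5, Uma→6
second ordering as positions: [2, 6, 5, 3, 1, 4]
Discordant pairs = inversions in this position sequence.
2: 1 → 1
6: 5, 3, 1, 4 → 4
5: 3, 1, 4 → 3
3: 1 → 1
1: 0
4: 0
Total: 1 + 4 + 3 + 1 + 0 + 0 = 9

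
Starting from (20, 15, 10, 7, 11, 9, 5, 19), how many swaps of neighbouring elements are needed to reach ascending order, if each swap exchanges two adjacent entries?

19 swaps

Each adjacent swap fixes exactly one inversion, so the minimum swap count equals the number of inversions.
Count inversions — for each element, later elements that are smaller:
20: 15, 10, 7, 11, 9, 5, 19 → 7
15: 10, 7, 11, 9, 5 → 5
10: 7, 9, 5 → 3
7: 5 → 1
11: 9, 5 → 2
9: 5 → 1
5: none → 0
19: none → 0
Total inversions: 7 + 5 + 3 + 1 + 2 + 1 + 0 + 0 = 19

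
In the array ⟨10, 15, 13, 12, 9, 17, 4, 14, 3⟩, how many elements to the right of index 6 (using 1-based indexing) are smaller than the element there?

The element at index 6 is 17.
Elements after it: 4, 14, 3
Those smaller than 17: 4, 14, 3

3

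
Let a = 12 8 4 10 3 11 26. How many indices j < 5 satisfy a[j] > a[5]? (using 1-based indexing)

The element at index 5 is 3.
Elements before it: 12, 8, 4, 10
Those larger than 3: 12, 8, 4, 10

4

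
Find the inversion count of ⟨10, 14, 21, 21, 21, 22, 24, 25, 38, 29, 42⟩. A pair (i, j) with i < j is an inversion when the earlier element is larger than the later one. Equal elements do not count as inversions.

1 inversion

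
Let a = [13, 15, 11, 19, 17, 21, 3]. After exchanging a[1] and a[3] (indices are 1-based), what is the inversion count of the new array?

8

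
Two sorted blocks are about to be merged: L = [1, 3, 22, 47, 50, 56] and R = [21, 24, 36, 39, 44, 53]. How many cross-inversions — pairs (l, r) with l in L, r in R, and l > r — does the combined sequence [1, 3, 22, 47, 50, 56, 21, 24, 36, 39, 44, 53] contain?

Count, for every r in R, how many entries of L exceed r:
r = 21: 22, 47, 50, 56 → 4
r = 24: 47, 50, 56 → 3
r = 36: 47, 50, 56 → 3
r = 39: 47, 50, 56 → 3
r = 44: 47, 50, 56 → 3
r = 53: 56 → 1
Cross-inversions: 4 + 3 + 3 + 3 + 3 + 1 = 17

Split inversions: 17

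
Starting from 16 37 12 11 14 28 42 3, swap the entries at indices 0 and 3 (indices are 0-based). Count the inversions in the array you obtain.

Positions 0 and 3 hold 16 and 11; after swapping, the array is [11, 37, 12, 16, 14, 28, 42, 3].
Element-by-element contributions:
11: 1
37: 5
12: 1
16: 2
14: 1
28: 1
42: 1
3: 0
Sum: 1 + 5 + 1 + 2 + 1 + 1 + 1 + 0 = 12

12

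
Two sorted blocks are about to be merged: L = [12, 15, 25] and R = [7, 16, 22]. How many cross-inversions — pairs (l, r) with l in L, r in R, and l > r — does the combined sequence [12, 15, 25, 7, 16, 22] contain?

Split inversions: 5

Take each right-half value and tally the left-half values above it:
r = 7: 12, 15, 25 → 3
r = 16: 25 → 1
r = 22: 25 → 1
Cross-inversions: 3 + 1 + 1 = 5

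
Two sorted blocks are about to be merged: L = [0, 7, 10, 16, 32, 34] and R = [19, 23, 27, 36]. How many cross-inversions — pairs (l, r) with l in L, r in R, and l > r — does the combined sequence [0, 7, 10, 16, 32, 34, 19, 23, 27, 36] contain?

For each element r of the right run, count left-run elements greater than r:
r = 19: 32, 34 → 2
r = 23: 32, 34 → 2
r = 27: 32, 34 → 2
r = 36: none → 0
Cross-inversions: 2 + 2 + 2 + 0 = 6

Split inversions: 6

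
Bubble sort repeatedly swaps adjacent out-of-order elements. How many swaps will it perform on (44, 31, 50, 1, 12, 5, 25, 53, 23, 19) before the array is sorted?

25

Each adjacent swap fixes exactly one inversion, so the minimum swap count equals the number of inversions.
Count inversions — for each element, later elements that are smaller:
44: 31, 1, 12, 5, 25, 23, 19 → 7
31: 1, 12, 5, 25, 23, 19 → 6
50: 1, 12, 5, 25, 23, 19 → 6
1: none → 0
12: 5 → 1
5: none → 0
25: 23, 19 → 2
53: 23, 19 → 2
23: 19 → 1
19: none → 0
Total inversions: 7 + 6 + 6 + 0 + 1 + 0 + 2 + 2 + 1 + 0 = 25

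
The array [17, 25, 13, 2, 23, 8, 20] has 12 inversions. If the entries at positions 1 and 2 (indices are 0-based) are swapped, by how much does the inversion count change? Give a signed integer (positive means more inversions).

Positions 1 and 2 hold 25 and 13; after swapping, the array is [17, 13, 25, 2, 23, 8, 20].
Count, for each position, how many later elements it exceeds:
17 → 13, 2, 8 → 3
13 → 2, 8 → 2
25 → 2, 23, 8, 20 → 4
2 → none → 0
23 → 8, 20 → 2
8 → none → 0
20 → none → 0
Sum: 3 + 2 + 4 + 0 + 2 + 0 + 0 = 11
Change: 11 − 12 = -1

-1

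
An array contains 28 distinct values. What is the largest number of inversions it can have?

There are 378 inversions.

A reversed (strictly descending) arrangement makes every pair an inversion, giving C(28, 2) inversions.
C(28, 2) = 28·27/2 = 378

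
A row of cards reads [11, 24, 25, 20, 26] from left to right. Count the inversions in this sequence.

There are 2 out-of-order pairs.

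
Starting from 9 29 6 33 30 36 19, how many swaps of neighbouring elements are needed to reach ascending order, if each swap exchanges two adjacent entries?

7 adjacent swaps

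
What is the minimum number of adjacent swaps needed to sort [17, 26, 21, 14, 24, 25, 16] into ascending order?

11 adjacent swaps

The minimum number of adjacent swaps to sort an array equals its inversion count, since every such swap removes exactly one inversion.
Count inversions — for each element, later elements that are smaller:
17: 14, 16 → 2
26: 21, 14, 24, 25, 16 → 5
21: 14, 16 → 2
14: none → 0
24: 16 → 1
25: 16 → 1
16: none → 0
Total inversions: 2 + 5 + 2 + 0 + 1 + 1 + 0 = 11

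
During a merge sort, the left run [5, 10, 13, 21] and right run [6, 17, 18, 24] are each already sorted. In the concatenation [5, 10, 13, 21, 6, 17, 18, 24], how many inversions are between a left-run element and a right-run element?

Cross-inversions: 5

For each element r of the right run, count left-run elements greater than r:
r = 6: 10, 13, 21 → 3
r = 17: 21 → 1
r = 18: 21 → 1
r = 24: none → 0
Cross-inversions: 3 + 1 + 1 + 0 = 5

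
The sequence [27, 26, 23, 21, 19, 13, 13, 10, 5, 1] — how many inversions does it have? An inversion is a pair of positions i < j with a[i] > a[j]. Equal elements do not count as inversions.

Element-by-element contributions:
27 → 26, 23, 21, 19, 13, 13, 10, 5, 1 → 9
26 → 23, 21, 19, 13, 13, 10, 5, 1 → 8
23 → 21, 19, 13, 13, 10, 5, 1 → 7
21 → 19, 13, 13, 10, 5, 1 → 6
19 → 13, 13, 10, 5, 1 → 5
13 → 10, 5, 1 → 3
13 → 10, 5, 1 → 3
10 → 5, 1 → 2
5 → 1 → 1
1 → none → 0
Sum: 9 + 8 + 7 + 6 + 5 + 3 + 3 + 2 + 1 + 0 = 44

There are 44 out-of-order pairs.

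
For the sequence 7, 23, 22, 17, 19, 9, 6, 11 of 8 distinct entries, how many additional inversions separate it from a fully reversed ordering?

9

Maximum inversions for 8 distinct elements is C(8, 2) = 8·7/2 = 28.
Current inversions — for each element, count later smaller elements:
7: 1
23: 6
22: 5
17: 3
19: 3
9: 1
6: 0
11: 0
Current total: 1 + 6 + 5 + 3 + 3 + 1 + 0 + 0 = 19
Shortfall: 28 − 19 = 9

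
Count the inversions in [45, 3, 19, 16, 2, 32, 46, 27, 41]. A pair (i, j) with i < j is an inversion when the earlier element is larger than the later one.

Element-by-element contributions:
45 → 3, 19, 16, 2, 32, 27, 41 → 7
3 → 2 → 1
19 → 16, 2 → 2
16 → 2 → 1
2 → none → 0
32 → 27 → 1
46 → 27, 41 → 2
27 → none → 0
41 → none → 0
Sum: 7 + 1 + 2 + 1 + 0 + 1 + 2 + 0 + 0 = 14

Out-of-order pairs: 14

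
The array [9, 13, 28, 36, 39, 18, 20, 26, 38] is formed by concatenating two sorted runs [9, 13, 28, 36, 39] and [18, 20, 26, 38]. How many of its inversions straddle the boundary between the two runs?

For each element r of the right run, count left-run elements greater than r:
r = 18: 28, 36, 39 → 3
r = 20: 28, 36, 39 → 3
r = 26: 28, 36, 39 → 3
r = 38: 39 → 1
Cross-inversions: 3 + 3 + 3 + 1 = 10

10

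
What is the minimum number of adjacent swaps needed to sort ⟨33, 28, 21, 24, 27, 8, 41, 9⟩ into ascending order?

18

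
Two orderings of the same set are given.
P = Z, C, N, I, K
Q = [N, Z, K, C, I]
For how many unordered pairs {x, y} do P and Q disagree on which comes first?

There are 4 disagreeing pairs.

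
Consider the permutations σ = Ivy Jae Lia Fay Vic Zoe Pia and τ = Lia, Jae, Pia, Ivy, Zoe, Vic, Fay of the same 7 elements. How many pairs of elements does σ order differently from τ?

10

Assign each item its position (1..7) in the first ordering, then rewrite the second ordering as that position sequence:
positions: Ivy→1, Jae→2, Lia→3, Fay→4, Vic→5, Zoe→6, Pia→7
second ordering as positions: [3, 2, 7, 1, 6, 5, 4]
Discordant pairs = inversions in this position sequence.
3: 2, 1 → 2
2: 1 → 1
7: 1, 6, 5, 4 → 4
1: 0
6: 5, 4 → 2
5: 4 → 1
4: 0
Total: 2 + 1 + 4 + 0 + 2 + 1 + 0 = 10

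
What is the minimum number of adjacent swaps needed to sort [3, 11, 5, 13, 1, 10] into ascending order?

7

Minimum adjacent swaps = number of inversions (each swap of adjacent out-of-order elements removes one inversion and no swap can remove more).
Count inversions — for each element, later elements that are smaller:
3: 1 → 1
11: 5, 1, 10 → 3
5: 1 → 1
13: 1, 10 → 2
1: none → 0
10: none → 0
Total inversions: 1 + 3 + 1 + 2 + 0 + 0 = 7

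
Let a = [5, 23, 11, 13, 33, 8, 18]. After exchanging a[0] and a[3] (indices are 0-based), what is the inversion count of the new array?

11

Positions 0 and 3 hold 5 and 13; after swapping, the array is [13, 23, 11, 5, 33, 8, 18].
Sweep left to right; for each value list the smaller values that follow it:
13: 3
23: 4
11: 2
5: 0
33: 2
8: 0
18: 0
Sum: 3 + 4 + 2 + 0 + 2 + 0 + 0 = 11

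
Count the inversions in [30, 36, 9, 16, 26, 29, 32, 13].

15

Element-by-element contributions:
30 → 9, 16, 26, 29, 13 → 5
36 → 9, 16, 26, 29, 32, 13 → 6
9 → none → 0
16 → 13 → 1
26 → 13 → 1
29 → 13 → 1
32 → 13 → 1
13 → none → 0
Sum: 5 + 6 + 0 + 1 + 1 + 1 + 1 + 0 = 15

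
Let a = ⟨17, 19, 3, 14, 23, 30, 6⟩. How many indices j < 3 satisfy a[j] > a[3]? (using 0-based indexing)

2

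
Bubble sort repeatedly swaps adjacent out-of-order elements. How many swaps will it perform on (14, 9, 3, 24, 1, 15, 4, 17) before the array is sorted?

The minimum number of adjacent swaps to sort an array equals its inversion count, since every such swap removes exactly one inversion.
Count inversions — for each element, later elements that are smaller:
14: 9, 3, 1, 4 → 4
9: 3, 1, 4 → 3
3: 1 → 1
24: 1, 15, 4, 17 → 4
1: none → 0
15: 4 → 1
4: none → 0
17: none → 0
Total inversions: 4 + 3 + 1 + 4 + 0 + 1 + 0 + 0 = 13

Swaps: 13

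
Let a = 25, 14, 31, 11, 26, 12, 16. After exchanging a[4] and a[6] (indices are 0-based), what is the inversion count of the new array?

There are 11 inversions.

Positions 4 and 6 hold 26 and 16; after swapping, the array is [25, 14, 31, 11, 16, 12, 26].
Sweep left to right; for each value list the smaller values that follow it:
25: 4
14: 2
31: 4
11: 0
16: 1
12: 0
26: 0
Sum: 4 + 2 + 4 + 0 + 1 + 0 + 0 = 11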